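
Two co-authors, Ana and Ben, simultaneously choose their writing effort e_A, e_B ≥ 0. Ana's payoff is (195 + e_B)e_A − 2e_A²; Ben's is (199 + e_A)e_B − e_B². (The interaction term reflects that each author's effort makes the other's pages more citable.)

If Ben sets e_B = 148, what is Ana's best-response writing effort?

85.75

Expanding Ana's payoff: 195e_A + e_Be_A − 2e_A².
∂π/∂e_A = 195 + e_B − 4e_A = 0, so e_A = 48.75 + 0.25e_B.
At e_B = 148: e_A = 48.75 + 0.25·148 = 85.75.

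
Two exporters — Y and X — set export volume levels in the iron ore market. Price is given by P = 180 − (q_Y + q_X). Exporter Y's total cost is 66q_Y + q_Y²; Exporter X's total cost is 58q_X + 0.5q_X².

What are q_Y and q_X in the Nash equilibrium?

Exporter Y's profit: π = q_Y(180 − (q_Y + q_X)) − 66q_Y − q_Y².
∂π/∂q_Y = 114 − 4q_Y − q_X = 0, so q_Y = 28.5 − 0.25q_X.
For X: ∂π/∂q_X = 122 − 3q_X − q_Y = 0 ⇒ q_X = 122/3 − (1/3)q_Y.
Plugging q_X into Y's best response: q_Y = 28.5 − 0.25(122/3 − (1/3)q_Y) ⇒ (11/12)q_Y = 55/3, so q_Y = 20.
Then q_X = 122/3 − (1/3)·20 = 34.

20, 34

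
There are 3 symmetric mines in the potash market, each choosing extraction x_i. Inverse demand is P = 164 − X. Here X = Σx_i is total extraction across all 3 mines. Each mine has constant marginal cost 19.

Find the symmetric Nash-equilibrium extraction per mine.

36.25

A representative mine's profit is π_i = x_i(164 − X) − 19x_i, with X = x_i + Σ_{j≠i} x_j.
First-order condition: 145 − 2x_i − Σ_{j≠i} x_j = 0.
With identical mines, set every x_j = x: then 145 − 2x − 2x = 0, i.e. x = 145/4 = 36.25.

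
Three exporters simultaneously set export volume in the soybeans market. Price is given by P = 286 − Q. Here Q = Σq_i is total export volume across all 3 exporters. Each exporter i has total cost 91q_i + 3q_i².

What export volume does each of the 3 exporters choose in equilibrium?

19.5

A representative exporter's profit is π_i = q_i(286 − Q) − 91q_i − 3q_i², with Q = q_i + Σ_{j≠i} q_j.
First-order condition: 195 − 8q_i − Σ_{j≠i} q_j = 0.
In a symmetric equilibrium every exporter chooses the same q, so Σ_{j≠i} q_j = 2q. The condition becomes 195 − 10q = 0, giving q = 195/10 = 19.5.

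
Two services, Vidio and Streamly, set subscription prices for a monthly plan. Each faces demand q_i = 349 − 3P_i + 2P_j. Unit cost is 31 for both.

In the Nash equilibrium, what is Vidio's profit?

18960.75

Vidio's profit: π = (P_{Vidio} − 31)(349 − 3P_{Vidio} + 2P_{Streamly}).
∂π/∂P_{Vidio} = 442 − 6P_{Vidio} + 2P_{Streamly} = 0 ⇒ P_{Vidio} = 221/3 + (1/3)P_{Streamly}.
Setting P_{Vidio} = P_{Streamly} in the reaction function: P_{Vidio} = 221/3 + (1/3)P_{Vidio}, so P_{Vidio} = (221/3) / (2/3) = 110.5.
q_{Vidio} = 349 − 3·110.5 + 2·110.5 = 238.5.
Profit = (110.5 − 31)·238.5 = 18960.75.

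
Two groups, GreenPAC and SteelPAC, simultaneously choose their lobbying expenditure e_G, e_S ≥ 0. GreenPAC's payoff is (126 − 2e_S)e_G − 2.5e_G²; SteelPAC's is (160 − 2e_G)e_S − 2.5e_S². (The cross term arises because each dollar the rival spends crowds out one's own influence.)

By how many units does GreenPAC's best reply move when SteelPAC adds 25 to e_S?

Expanding GreenPAC's payoff: 126e_G − 2e_Se_G − 2.5e_G².
∂π/∂e_G = 126 − 2e_S − 5e_G = 0, so e_G = 25.2 − 0.4e_S.
The reaction-function slope is −0.4, so a 25-unit rise in e_S moves e_G by −0.4 × 25 = −10. GreenPAC's best response falls — the actions are strategic substitutes.

-10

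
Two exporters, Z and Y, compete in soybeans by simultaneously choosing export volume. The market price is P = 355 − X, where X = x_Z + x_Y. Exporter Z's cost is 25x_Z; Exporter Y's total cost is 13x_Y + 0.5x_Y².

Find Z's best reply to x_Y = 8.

Exporter Z's profit: π = x_Z(355 − (x_Z + x_Y)) − 25x_Z.
∂π/∂x_Z = 330 − 2x_Z − x_Y = 0, so x_Z = 165 − 0.5x_Y.
At x_Y = 8: x_Z = 165 − 0.5·8 = 161.

161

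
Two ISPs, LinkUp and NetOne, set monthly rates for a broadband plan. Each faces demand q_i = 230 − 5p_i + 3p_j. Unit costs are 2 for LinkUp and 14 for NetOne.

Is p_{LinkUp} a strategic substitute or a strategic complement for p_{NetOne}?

LinkUp's profit: π = (p_{LinkUp} − 2)(230 − 5p_{LinkUp} + 3p_{NetOne}).
∂π/∂p_{LinkUp} = 240 − 10p_{LinkUp} + 3p_{NetOne} = 0 ⇒ p_{LinkUp} = 24 + 0.3p_{NetOne}.
The best-response slope dp_{LinkUp}/dp_{NetOne} = 0.3 > 0: the reaction function is upward-sloping, so the choices are strategic complements.

strategic complements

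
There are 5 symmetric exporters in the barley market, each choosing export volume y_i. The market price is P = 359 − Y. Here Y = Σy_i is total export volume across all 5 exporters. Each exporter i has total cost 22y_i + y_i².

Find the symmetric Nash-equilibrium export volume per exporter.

A representative exporter's profit is π_i = y_i(359 − Y) − 22y_i − y_i², with Y = y_i + Σ_{j≠i} y_j.
First-order condition: 337 − 4y_i − Σ_{j≠i} y_j = 0.
Imposing symmetry (y_j = y for all j) turns Σ_{j≠i} y_j into 4y, so 337 = 8y and y = 42.125.

42.125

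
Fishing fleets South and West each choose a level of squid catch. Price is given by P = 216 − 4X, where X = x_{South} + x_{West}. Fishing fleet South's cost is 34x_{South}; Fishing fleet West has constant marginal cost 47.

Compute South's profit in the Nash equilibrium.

Fishing fleet South's profit: π = x_{South}(216 − 4(x_{South} + x_{West})) − 34x_{South}.
∂π/∂x_{South} = 182 − 8x_{South} − 4x_{West} = 0, so x_{South} = 22.75 − 0.5x_{West}.
By the same steps for West: x_{West} = 21.125 − 0.5x_{South}.
Solving the two reaction functions simultaneously: (1 − (−0.5)(−0.5))x_{South} = 22.75 − 0.5·21.125, so 0.75x_{South} = 12.1875 and x_{South} = 16.25.
Then x_{West} = 21.125 − 0.5·16.25 = 13.
Price P = 216 − 4·29.25 = 99.
South's profit: (99 − 34)·16.25 = 1056.25.

1056.25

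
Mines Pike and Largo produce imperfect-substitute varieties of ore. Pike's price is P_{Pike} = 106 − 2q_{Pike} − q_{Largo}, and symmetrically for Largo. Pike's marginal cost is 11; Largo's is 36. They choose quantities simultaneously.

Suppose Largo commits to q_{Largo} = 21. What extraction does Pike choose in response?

Mine Pike's profit: π = q_{Pike}(106 − 2q_{Pike} − q_{Largo}) − 11q_{Pike}.
∂π/∂q_{Pike} = 95 − 4q_{Pike} − q_{Largo} = 0 ⇒ q_{Pike} = 23.75 − 0.25q_{Largo}.
At q_{Largo} = 21: q_{Pike} = 23.75 − 0.25·21 = 18.5.

18.5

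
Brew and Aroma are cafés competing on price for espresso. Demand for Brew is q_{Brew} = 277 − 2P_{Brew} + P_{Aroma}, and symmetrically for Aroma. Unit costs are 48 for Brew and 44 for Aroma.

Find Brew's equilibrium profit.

Brew's profit: π = (P_{Brew} − 48)(277 − 2P_{Brew} + P_{Aroma}).
∂π/∂P_{Brew} = 373 − 4P_{Brew} + P_{Aroma} = 0 ⇒ P_{Brew} = 93.25 + 0.25P_{Aroma}.
Similarly P_{Aroma} = 91.25 + 0.25P_{Brew}.
Substituting the second reaction function into the first: P_{Brew} = 93.25 + 0.25(91.25 + 0.25P_{Brew}), which gives 0.9375P_{Brew} = 116.0625 ⇒ P_{Brew} = 123.8.
Then P_{Aroma} = 91.25 + 0.25·123.8 = 122.2.
q_{Brew} = 277 − 2·123.8 + 122.2 = 151.6.
Profit = (123.8 − 48)·151.6 = 11491.28.

11491.28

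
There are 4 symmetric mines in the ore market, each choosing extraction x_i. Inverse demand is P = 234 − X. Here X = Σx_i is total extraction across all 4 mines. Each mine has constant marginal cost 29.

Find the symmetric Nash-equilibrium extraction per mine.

A representative mine's profit is π_i = x_i(234 − X) − 29x_i, with X = x_i + Σ_{j≠i} x_j.
First-order condition: 205 − 2x_i − Σ_{j≠i} x_j = 0.
In a symmetric equilibrium every mine chooses the same x, so Σ_{j≠i} x_j = 3x. The condition becomes 205 − 5x = 0, giving x = 205/5 = 41.

41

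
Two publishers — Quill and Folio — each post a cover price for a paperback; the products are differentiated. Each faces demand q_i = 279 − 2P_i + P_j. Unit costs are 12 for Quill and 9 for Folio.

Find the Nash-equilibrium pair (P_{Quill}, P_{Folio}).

100.6, 99.4

Quill's profit: π = (P_{Quill} − 12)(279 − 2P_{Quill} + P_{Folio}).
∂π/∂P_{Quill} = 303 − 4P_{Quill} + P_{Folio} = 0 ⇒ P_{Quill} = 75.75 + 0.25P_{Folio}.
Similarly P_{Folio} = 74.25 + 0.25P_{Quill}.
Substituting the second reaction function into the first: P_{Quill} = 75.75 + 0.25(74.25 + 0.25P_{Quill}), which gives 0.9375P_{Quill} = 94.3125 ⇒ P_{Quill} = 100.6.
Then P_{Folio} = 74.25 + 0.25·100.6 = 99.4.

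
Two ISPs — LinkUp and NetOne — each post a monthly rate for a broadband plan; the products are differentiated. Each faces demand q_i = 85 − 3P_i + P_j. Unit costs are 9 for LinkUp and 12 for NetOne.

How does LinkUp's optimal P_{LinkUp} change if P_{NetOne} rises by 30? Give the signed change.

5

LinkUp's profit: π = (P_{LinkUp} − 9)(85 − 3P_{LinkUp} + P_{NetOne}).
∂π/∂P_{LinkUp} = 112 − 6P_{LinkUp} + P_{NetOne} = 0 ⇒ P_{LinkUp} = 56/3 + (1/6)P_{NetOne}.
The reaction-function slope is 1/6, so a 30-unit rise in P_{NetOne} moves P_{LinkUp} by 1/6 × 30 = 5. LinkUp's best response rises — the actions are strategic complements.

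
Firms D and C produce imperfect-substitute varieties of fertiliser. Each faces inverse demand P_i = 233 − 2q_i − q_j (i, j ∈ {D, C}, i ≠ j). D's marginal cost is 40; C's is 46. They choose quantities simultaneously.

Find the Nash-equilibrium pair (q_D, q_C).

39, 37

Firm D's profit: π = q_D(233 − 2q_D − q_C) − 40q_D.
∂π/∂q_D = 193 − 4q_D − q_C = 0 ⇒ q_D = 48.25 − 0.25q_C.
Similarly q_C = 46.75 − 0.25q_D.
Solving the two reaction functions simultaneously: (1 − (−0.25)(−0.25))q_D = 48.25 − 0.25·46.75, so 0.9375q_D = 36.5625 and q_D = 39.
Then q_C = 46.75 − 0.25·39 = 37.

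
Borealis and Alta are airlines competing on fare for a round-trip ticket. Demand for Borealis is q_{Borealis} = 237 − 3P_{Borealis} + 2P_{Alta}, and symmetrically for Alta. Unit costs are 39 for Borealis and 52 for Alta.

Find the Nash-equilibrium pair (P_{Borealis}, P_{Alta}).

Borealis's profit: π = (P_{Borealis} − 39)(237 − 3P_{Borealis} + 2P_{Alta}).
∂π/∂P_{Borealis} = 354 − 6P_{Borealis} + 2P_{Alta} = 0 ⇒ P_{Borealis} = 59 + (1/3)P_{Alta}.
Similarly P_{Alta} = 65.5 + (1/3)P_{Borealis}.
Plugging P_{Alta} into Borealis's best response: P_{Borealis} = 59 + (1/3)(65.5 + (1/3)P_{Borealis}) ⇒ (8/9)P_{Borealis} = 485/6, so P_{Borealis} = 90.9375.
Then P_{Alta} = 65.5 + (1/3)·90.9375 = 95.8125.

90.9375, 95.8125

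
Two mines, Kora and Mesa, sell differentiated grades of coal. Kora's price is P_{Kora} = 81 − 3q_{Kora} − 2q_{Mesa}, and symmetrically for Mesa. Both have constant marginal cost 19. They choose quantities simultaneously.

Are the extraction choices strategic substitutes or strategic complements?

strategic substitutes

Mine Kora's profit: π = q_{Kora}(81 − 3q_{Kora} − 2q_{Mesa}) − 19q_{Kora}.
∂π/∂q_{Kora} = 62 − 6q_{Kora} − 2q_{Mesa} = 0 ⇒ q_{Kora} = 31/3 − (1/3)q_{Mesa}.
The best-response slope dq_{Kora}/dq_{Mesa} = −1/3 < 0: the reaction function is downward-sloping, so the choices are strategic substitutes.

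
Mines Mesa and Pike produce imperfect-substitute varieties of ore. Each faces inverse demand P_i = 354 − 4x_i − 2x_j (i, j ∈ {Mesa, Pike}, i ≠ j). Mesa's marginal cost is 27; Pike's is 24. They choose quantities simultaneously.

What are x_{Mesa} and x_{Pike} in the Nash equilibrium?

Mine Mesa's profit: π = x_{Mesa}(354 − 4x_{Mesa} − 2x_{Pike}) − 27x_{Mesa}.
∂π/∂x_{Mesa} = 327 − 8x_{Mesa} − 2x_{Pike} = 0 ⇒ x_{Mesa} = 40.875 − 0.25x_{Pike}.
Similarly x_{Pike} = 41.25 − 0.25x_{Mesa}.
Solving the two reaction functions simultaneously: (1 − (−0.25)(−0.25))x_{Mesa} = 40.875 − 0.25·41.25, so 0.9375x_{Mesa} = 30.5625 and x_{Mesa} = 32.6.
Then x_{Pike} = 41.25 − 0.25·32.6 = 33.1.

32.6, 33.1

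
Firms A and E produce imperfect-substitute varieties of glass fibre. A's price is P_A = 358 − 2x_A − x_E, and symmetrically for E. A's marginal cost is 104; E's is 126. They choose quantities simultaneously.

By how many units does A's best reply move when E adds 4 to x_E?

Firm A's profit: π = x_A(358 − 2x_A − x_E) − 104x_A.
∂π/∂x_A = 254 − 4x_A − x_E = 0 ⇒ x_A = 63.5 − 0.25x_E.
The reaction-function slope is −0.25, so a 4-unit rise in x_E moves x_A by −0.25 × 4 = −1. A's best response falls — the actions are strategic substitutes.

-1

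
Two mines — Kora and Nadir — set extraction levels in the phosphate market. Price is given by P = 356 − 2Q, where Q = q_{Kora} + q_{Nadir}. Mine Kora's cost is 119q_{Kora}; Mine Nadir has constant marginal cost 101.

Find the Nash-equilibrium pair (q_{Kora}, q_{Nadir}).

Mine Kora's profit: π = q_{Kora}(356 − 2(q_{Kora} + q_{Nadir})) − 119q_{Kora}.
∂π/∂q_{Kora} = 237 − 4q_{Kora} − 2q_{Nadir} = 0, so q_{Kora} = 59.25 − 0.5q_{Nadir}.
By the same steps for Nadir: q_{Nadir} = 63.75 − 0.5q_{Kora}.
Substituting the second reaction function into the first: q_{Kora} = 59.25 − 0.5(63.75 − 0.5q_{Kora}), which gives 0.75q_{Kora} = 27.375 ⇒ q_{Kora} = 36.5.
Then q_{Nadir} = 63.75 − 0.5·36.5 = 45.5.

36.5, 45.5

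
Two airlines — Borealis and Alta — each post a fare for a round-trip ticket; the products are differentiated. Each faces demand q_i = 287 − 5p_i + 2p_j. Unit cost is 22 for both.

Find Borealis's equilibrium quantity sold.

Borealis's profit: π = (p_{Borealis} − 22)(287 − 5p_{Borealis} + 2p_{Alta}).
∂π/∂p_{Borealis} = 397 − 10p_{Borealis} + 2p_{Alta} = 0 ⇒ p_{Borealis} = 39.7 + 0.2p_{Alta}.
By symmetry p_{Alta} = p_{Borealis}; substituting into the reaction function, 0.8p_{Borealis} = 39.7 and p_{Borealis} = 49.625.
q_{Borealis} = 287 − 5·49.625 + 2·49.625 = 138.125.

138.125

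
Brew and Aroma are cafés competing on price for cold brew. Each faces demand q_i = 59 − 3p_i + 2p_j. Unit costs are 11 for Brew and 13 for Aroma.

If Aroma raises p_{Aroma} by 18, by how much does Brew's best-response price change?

6

Brew's profit: π = (p_{Brew} − 11)(59 − 3p_{Brew} + 2p_{Aroma}).
∂π/∂p_{Brew} = 92 − 6p_{Brew} + 2p_{Aroma} = 0 ⇒ p_{Brew} = 46/3 + (1/3)p_{Aroma}.
The reaction-function slope is 1/3, so an 18-unit rise in p_{Aroma} moves p_{Brew} by 1/3 × 18 = 6. Brew's best response rises — the actions are strategic complements.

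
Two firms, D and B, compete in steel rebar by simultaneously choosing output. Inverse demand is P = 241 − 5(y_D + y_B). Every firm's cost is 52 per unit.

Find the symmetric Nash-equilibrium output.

Firm D's profit: π = y_D(241 − 5(y_D + y_B)) − 52y_D.
∂π/∂y_D = 189 − 10y_D − 5y_B = 0, so y_D = 18.9 − 0.5y_B.
Setting y_D = y_B in the reaction function: y_D = 18.9 − 0.5y_D, so y_D = 18.9 / 1.5 = 12.6.

12.6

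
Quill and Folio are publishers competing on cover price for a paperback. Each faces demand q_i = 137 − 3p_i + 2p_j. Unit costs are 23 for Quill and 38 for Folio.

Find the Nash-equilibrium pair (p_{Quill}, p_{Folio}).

54.3125, 59.9375

Quill's profit: π = (p_{Quill} − 23)(137 − 3p_{Quill} + 2p_{Folio}).
∂π/∂p_{Quill} = 206 − 6p_{Quill} + 2p_{Folio} = 0 ⇒ p_{Quill} = 103/3 + (1/3)p_{Folio}.
Similarly p_{Folio} = 251/6 + (1/3)p_{Quill}.
Plugging p_{Folio} into Quill's best response: p_{Quill} = 103/3 + (1/3)(251/6 + (1/3)p_{Quill}) ⇒ (8/9)p_{Quill} = 869/18, so p_{Quill} = 54.3125.
Then p_{Folio} = 251/6 + (1/3)·54.3125 = 59.9375.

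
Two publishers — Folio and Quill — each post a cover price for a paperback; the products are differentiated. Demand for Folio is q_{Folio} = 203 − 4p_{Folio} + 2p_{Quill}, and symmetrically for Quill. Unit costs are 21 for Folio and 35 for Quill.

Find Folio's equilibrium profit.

Folio's profit: π = (p_{Folio} − 21)(203 − 4p_{Folio} + 2p_{Quill}).
∂π/∂p_{Folio} = 287 − 8p_{Folio} + 2p_{Quill} = 0 ⇒ p_{Folio} = 35.875 + 0.25p_{Quill}.
Similarly p_{Quill} = 42.875 + 0.25p_{Folio}.
Plugging p_{Quill} into Folio's best response: p_{Folio} = 35.875 + 0.25(42.875 + 0.25p_{Folio}) ⇒ 0.9375p_{Folio} = 1491/32, so p_{Folio} = 49.7.
Then p_{Quill} = 42.875 + 0.25·49.7 = 55.3.
q_{Folio} = 203 − 4·49.7 + 2·55.3 = 114.8.
Profit = (49.7 − 21)·114.8 = 3294.76.

3294.76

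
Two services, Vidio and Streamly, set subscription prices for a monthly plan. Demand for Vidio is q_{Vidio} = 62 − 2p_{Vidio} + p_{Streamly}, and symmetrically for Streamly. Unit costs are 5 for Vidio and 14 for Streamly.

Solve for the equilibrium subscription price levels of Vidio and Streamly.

25.2, 28.8

Vidio's profit: π = (p_{Vidio} − 5)(62 − 2p_{Vidio} + p_{Streamly}).
∂π/∂p_{Vidio} = 72 − 4p_{Vidio} + p_{Streamly} = 0 ⇒ p_{Vidio} = 18 + 0.25p_{Streamly}.
Similarly p_{Streamly} = 22.5 + 0.25p_{Vidio}.
Substituting the second reaction function into the first: p_{Vidio} = 18 + 0.25(22.5 + 0.25p_{Vidio}), which gives 0.9375p_{Vidio} = 23.625 ⇒ p_{Vidio} = 25.2.
Then p_{Streamly} = 22.5 + 0.25·25.2 = 28.8.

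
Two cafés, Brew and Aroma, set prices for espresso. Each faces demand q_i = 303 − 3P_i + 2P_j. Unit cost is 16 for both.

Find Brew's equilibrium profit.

15444.1875

Brew's profit: π = (P_{Brew} − 16)(303 − 3P_{Brew} + 2P_{Aroma}).
∂π/∂P_{Brew} = 351 − 6P_{Brew} + 2P_{Aroma} = 0 ⇒ P_{Brew} = 58.5 + (1/3)P_{Aroma}.
Setting P_{Brew} = P_{Aroma} in the reaction function: P_{Brew} = 58.5 + (1/3)P_{Brew}, so P_{Brew} = 58.5 / (2/3) = 87.75.
q_{Brew} = 303 − 3·87.75 + 2·87.75 = 215.25.
Profit = (87.75 − 16)·215.25 = 15444.1875.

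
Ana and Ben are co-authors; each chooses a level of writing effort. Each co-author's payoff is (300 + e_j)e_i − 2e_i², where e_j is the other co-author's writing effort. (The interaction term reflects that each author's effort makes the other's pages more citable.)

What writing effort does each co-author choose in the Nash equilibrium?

Ana's payoff is (300 + e_B)e_A − 2e_A².
∂π/∂e_A = 300 + e_B − 4e_A = 0, so e_A = 75 + 0.25e_B.
The game is symmetric, so in equilibrium e_B = e_A: the reaction function gives 0.75e_A = 75, hence e_A = 100.

100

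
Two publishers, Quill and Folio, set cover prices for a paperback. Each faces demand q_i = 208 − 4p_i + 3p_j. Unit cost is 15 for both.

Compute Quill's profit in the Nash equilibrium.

5959.84

Quill's profit: π = (p_{Quill} − 15)(208 − 4p_{Quill} + 3p_{Folio}).
∂π/∂p_{Quill} = 268 − 8p_{Quill} + 3p_{Folio} = 0 ⇒ p_{Quill} = 33.5 + 0.375p_{Folio}.
By symmetry p_{Folio} = p_{Quill}; substituting into the reaction function, 0.625p_{Quill} = 33.5 and p_{Quill} = 53.6.
q_{Quill} = 208 − 4·53.6 + 3·53.6 = 154.4.
Profit = (53.6 − 15)·154.4 = 5959.84.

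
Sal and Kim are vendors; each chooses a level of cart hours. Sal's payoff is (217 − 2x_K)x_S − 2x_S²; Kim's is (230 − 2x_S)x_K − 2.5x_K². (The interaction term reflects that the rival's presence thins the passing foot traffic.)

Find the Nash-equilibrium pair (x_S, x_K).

Expanding Sal's payoff: 217x_S − 2x_Kx_S − 2x_S².
∂π/∂x_S = 217 − 2x_K − 4x_S = 0, so x_S = 54.25 − 0.5x_K.
Likewise for Kim: x_K = 46 − 0.4x_S.
Substituting the second reaction function into the first: x_S = 54.25 − 0.5(46 − 0.4x_S), which gives 0.8x_S = 31.25 ⇒ x_S = 39.0625.
Then x_K = 46 − 0.4·39.0625 = 30.375.

39.0625, 30.375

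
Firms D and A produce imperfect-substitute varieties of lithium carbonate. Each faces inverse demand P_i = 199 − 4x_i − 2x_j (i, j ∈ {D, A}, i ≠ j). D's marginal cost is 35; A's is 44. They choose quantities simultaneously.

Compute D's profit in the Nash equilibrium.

Firm D's profit: π = x_D(199 − 4x_D − 2x_A) − 35x_D.
∂π/∂x_D = 164 − 8x_D − 2x_A = 0 ⇒ x_D = 20.5 − 0.25x_A.
Similarly x_A = 19.375 − 0.25x_D.
Plugging x_A into D's best response: x_D = 20.5 − 0.25(19.375 − 0.25x_D) ⇒ 0.9375x_D = 501/32, so x_D = 16.7.
Then x_A = 19.375 − 0.25·16.7 = 15.2.
P_D = 199 − 4·16.7 − 2·15.2 = 101.8.
Profit = (101.8 − 35)·16.7 = 1115.56.

1115.56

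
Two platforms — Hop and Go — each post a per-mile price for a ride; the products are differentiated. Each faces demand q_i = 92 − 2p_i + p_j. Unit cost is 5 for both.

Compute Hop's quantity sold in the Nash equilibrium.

Hop's profit: π = (p_{Hop} − 5)(92 − 2p_{Hop} + p_{Go}).
∂π/∂p_{Hop} = 102 − 4p_{Hop} + p_{Go} = 0 ⇒ p_{Hop} = 25.5 + 0.25p_{Go}.
Setting p_{Hop} = p_{Go} in the reaction function: p_{Hop} = 25.5 + 0.25p_{Hop}, so p_{Hop} = 25.5 / 0.75 = 34.
q_{Hop} = 92 − 2·34 + 34 = 58.

58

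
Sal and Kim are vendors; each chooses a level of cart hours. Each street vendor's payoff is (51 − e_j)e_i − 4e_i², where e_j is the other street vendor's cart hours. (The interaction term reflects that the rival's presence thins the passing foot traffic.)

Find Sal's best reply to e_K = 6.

Sal's payoff is (51 − e_K)e_S − 4e_S².
∂π/∂e_S = 51 − e_K − 8e_S = 0, so e_S = 6.375 − 0.125e_K.
At e_K = 6: e_S = 6.375 − 0.125·6 = 5.625.

5.625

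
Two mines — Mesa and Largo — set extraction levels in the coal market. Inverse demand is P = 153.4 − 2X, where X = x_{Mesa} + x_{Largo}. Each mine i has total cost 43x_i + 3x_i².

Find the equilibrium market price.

Mine Mesa's profit: π = x_{Mesa}(153.4 − 2(x_{Mesa} + x_{Largo})) − 43x_{Mesa} − 3x_{Mesa}².
∂π/∂x_{Mesa} = 110.4 − 10x_{Mesa} − 2x_{Largo} = 0, so x_{Mesa} = 11.04 − 0.2x_{Largo}.
Setting x_{Mesa} = x_{Largo} in the reaction function: x_{Mesa} = 11.04 − 0.2x_{Mesa}, so x_{Mesa} = 11.04 / 1.2 = 9.2.
Equilibrium price: P = 153.4 − 2·18.4 = 116.6.

116.6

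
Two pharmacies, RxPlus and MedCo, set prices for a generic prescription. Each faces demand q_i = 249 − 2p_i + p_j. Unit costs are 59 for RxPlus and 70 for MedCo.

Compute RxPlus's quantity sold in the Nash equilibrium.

RxPlus's profit: π = (p_{RxPlus} − 59)(249 − 2p_{RxPlus} + p_{MedCo}).
∂π/∂p_{RxPlus} = 367 − 4p_{RxPlus} + p_{MedCo} = 0 ⇒ p_{RxPlus} = 91.75 + 0.25p_{MedCo}.
Similarly p_{MedCo} = 97.25 + 0.25p_{RxPlus}.
Substituting the second reaction function into the first: p_{RxPlus} = 91.75 + 0.25(97.25 + 0.25p_{RxPlus}), which gives 0.9375p_{RxPlus} = 116.0625 ⇒ p_{RxPlus} = 123.8.
Then p_{MedCo} = 97.25 + 0.25·123.8 = 128.2.
q_{RxPlus} = 249 − 2·123.8 + 128.2 = 129.6.

129.6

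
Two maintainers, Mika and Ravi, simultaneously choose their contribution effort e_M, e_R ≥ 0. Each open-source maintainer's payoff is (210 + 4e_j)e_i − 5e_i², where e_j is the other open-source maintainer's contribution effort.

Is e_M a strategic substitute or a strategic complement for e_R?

strategic complements

Mika's payoff is (210 + 4e_R)e_M − 5e_M².
∂π/∂e_M = 210 + 4e_R − 10e_M = 0, so e_M = 21 + 0.4e_R.
The best-response slope de_M/de_R = 0.4 > 0: the reaction function is upward-sloping, so the choices are strategic complements.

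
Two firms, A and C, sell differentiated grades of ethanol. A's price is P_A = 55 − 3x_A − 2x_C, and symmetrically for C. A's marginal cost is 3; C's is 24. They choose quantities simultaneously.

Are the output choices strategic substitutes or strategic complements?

strategic substitutes

Firm A's profit: π = x_A(55 − 3x_A − 2x_C) − 3x_A.
∂π/∂x_A = 52 − 6x_A − 2x_C = 0 ⇒ x_A = 26/3 − (1/3)x_C.
The best-response slope dx_A/dx_C = −1/3 < 0: the reaction function is downward-sloping, so the choices are strategic substitutes.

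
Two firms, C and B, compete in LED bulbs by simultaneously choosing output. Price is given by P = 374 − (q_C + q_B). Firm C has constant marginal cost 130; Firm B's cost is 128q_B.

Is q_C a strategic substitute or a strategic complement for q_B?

strategic substitutes

Firm C's profit: π = q_C(374 − (q_C + q_B)) − 130q_C.
∂π/∂q_C = 244 − 2q_C − q_B = 0, so q_C = 122 − 0.5q_B.
The best-response slope dq_C/dq_B = −0.5 < 0: the reaction function is downward-sloping, so the choices are strategic substitutes.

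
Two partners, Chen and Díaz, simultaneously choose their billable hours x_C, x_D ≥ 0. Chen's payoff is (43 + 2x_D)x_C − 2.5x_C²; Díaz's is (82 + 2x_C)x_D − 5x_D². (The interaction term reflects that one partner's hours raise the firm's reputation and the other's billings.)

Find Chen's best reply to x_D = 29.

Expanding Chen's payoff: 43x_C + 2x_Dx_C − 2.5x_C².
∂π/∂x_C = 43 + 2x_D − 5x_C = 0, so x_C = 8.6 + 0.4x_D.
At x_D = 29: x_C = 8.6 + 0.4·29 = 20.2.

20.2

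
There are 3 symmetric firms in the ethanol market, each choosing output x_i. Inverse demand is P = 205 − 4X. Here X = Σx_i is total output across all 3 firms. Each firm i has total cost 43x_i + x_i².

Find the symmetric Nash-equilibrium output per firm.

A representative firm's profit is π_i = x_i(205 − 4X) − 43x_i − x_i², with X = x_i + Σ_{j≠i} x_j.
First-order condition: 162 − 10x_i − 4Σ_{j≠i} x_j = 0.
In a symmetric equilibrium every firm chooses the same x, so Σ_{j≠i} x_j = 2x. The condition becomes 162 − 18x = 0, giving x = 162/18 = 9.

9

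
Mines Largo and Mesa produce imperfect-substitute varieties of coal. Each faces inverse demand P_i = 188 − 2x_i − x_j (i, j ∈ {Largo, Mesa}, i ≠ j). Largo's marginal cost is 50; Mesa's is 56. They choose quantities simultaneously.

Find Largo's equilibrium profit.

1568

Mine Largo's profit: π = x_{Largo}(188 − 2x_{Largo} − x_{Mesa}) − 50x_{Largo}.
∂π/∂x_{Largo} = 138 − 4x_{Largo} − x_{Mesa} = 0 ⇒ x_{Largo} = 34.5 − 0.25x_{Mesa}.
Similarly x_{Mesa} = 33 − 0.25x_{Largo}.
Substituting the second reaction function into the first: x_{Largo} = 34.5 − 0.25(33 − 0.25x_{Largo}), which gives 0.9375x_{Largo} = 26.25 ⇒ x_{Largo} = 28.
Then x_{Mesa} = 33 − 0.25·28 = 26.
P_{Largo} = 188 − 2·28 − 26 = 106.
Profit = (106 − 50)·28 = 1568.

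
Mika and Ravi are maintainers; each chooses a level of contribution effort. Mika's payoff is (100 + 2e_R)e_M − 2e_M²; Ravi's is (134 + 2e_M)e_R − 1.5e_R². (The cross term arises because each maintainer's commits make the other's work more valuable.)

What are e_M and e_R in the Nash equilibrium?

Expanding Mika's payoff: 100e_M + 2e_Re_M − 2e_M².
∂π/∂e_M = 100 + 2e_R − 4e_M = 0, so e_M = 25 + 0.5e_R.
Likewise for Ravi: e_R = 134/3 + (2/3)e_M.
Substituting the second reaction function into the first: e_M = 25 + 0.5(134/3 + (2/3)e_M), which gives (2/3)e_M = 142/3 ⇒ e_M = 71.
Then e_R = 134/3 + (2/3)·71 = 92.

71, 92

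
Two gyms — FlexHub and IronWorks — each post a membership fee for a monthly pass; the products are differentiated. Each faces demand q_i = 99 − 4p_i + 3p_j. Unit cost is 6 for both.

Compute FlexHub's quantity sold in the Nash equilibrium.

74.4

FlexHub's profit: π = (p_{FlexHub} − 6)(99 − 4p_{FlexHub} + 3p_{IronWorks}).
∂π/∂p_{FlexHub} = 123 − 8p_{FlexHub} + 3p_{IronWorks} = 0 ⇒ p_{FlexHub} = 15.375 + 0.375p_{IronWorks}.
Setting p_{FlexHub} = p_{IronWorks} in the reaction function: p_{FlexHub} = 15.375 + 0.375p_{FlexHub}, so p_{FlexHub} = 15.375 / 0.625 = 24.6.
q_{FlexHub} = 99 − 4·24.6 + 3·24.6 = 74.4.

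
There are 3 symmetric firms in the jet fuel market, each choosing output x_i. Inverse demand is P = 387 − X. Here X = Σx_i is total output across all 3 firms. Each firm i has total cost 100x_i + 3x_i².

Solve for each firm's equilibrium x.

A representative firm's profit is π_i = x_i(387 − X) − 100x_i − 3x_i², with X = x_i + Σ_{j≠i} x_j.
First-order condition: 287 − 8x_i − Σ_{j≠i} x_j = 0.
Imposing symmetry (x_j = x for all j) turns Σ_{j≠i} x_j into 2x, so 287 = 10x and x = 28.7.

28.7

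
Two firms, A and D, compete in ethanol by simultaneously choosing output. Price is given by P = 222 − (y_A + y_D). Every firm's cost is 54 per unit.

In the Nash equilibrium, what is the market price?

110

Firm A's profit: π = y_A(222 − (y_A + y_D)) − 54y_A.
∂π/∂y_A = 168 − 2y_A − y_D = 0, so y_A = 84 − 0.5y_D.
The game is symmetric, so in equilibrium y_D = y_A: the reaction function gives 1.5y_A = 84, hence y_A = 56.
Equilibrium price: P = 222 − 112 = 110.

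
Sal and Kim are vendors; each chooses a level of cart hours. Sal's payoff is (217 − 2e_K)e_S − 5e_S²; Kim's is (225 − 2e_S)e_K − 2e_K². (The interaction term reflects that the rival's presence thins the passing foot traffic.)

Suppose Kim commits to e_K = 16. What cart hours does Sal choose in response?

18.5

Expanding Sal's payoff: 217e_S − 2e_Ke_S − 5e_S².
∂π/∂e_S = 217 − 2e_K − 10e_S = 0, so e_S = 21.7 − 0.2e_K.
At e_K = 16: e_S = 21.7 − 0.2·16 = 18.5.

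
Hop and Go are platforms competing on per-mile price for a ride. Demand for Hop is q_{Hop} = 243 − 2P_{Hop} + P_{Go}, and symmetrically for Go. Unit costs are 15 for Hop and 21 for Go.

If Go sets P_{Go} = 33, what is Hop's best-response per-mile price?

76.5

Hop's profit: π = (P_{Hop} − 15)(243 − 2P_{Hop} + P_{Go}).
∂π/∂P_{Hop} = 273 − 4P_{Hop} + P_{Go} = 0 ⇒ P_{Hop} = 68.25 + 0.25P_{Go}.
At P_{Go} = 33: P_{Hop} = 68.25 + 0.25·33 = 76.5.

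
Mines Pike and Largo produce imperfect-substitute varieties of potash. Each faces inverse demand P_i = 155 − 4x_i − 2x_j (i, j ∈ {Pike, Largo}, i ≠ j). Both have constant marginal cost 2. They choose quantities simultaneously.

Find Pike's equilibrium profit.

936.36

Mine Pike's profit: π = x_{Pike}(155 − 4x_{Pike} − 2x_{Largo}) − 2x_{Pike}.
∂π/∂x_{Pike} = 153 − 8x_{Pike} − 2x_{Largo} = 0 ⇒ x_{Pike} = 19.125 − 0.25x_{Largo}.
The game is symmetric, so in equilibrium x_{Largo} = x_{Pike}: the reaction function gives 1.25x_{Pike} = 19.125, hence x_{Pike} = 15.3.
P_{Pike} = 155 − 4·15.3 − 2·15.3 = 63.2.
Profit = (63.2 − 2)·15.3 = 936.36.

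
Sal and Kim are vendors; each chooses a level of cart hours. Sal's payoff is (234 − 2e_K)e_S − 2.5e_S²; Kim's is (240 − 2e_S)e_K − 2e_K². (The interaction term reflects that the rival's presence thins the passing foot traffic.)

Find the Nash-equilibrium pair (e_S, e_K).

Expanding Sal's payoff: 234e_S − 2e_Ke_S − 2.5e_S².
∂π/∂e_S = 234 − 2e_K − 5e_S = 0, so e_S = 46.8 − 0.4e_K.
Likewise for Kim: e_K = 60 − 0.5e_S.
Substituting the second reaction function into the first: e_S = 46.8 − 0.4(60 − 0.5e_S), which gives 0.8e_S = 22.8 ⇒ e_S = 28.5.
Then e_K = 60 − 0.5·28.5 = 45.75.

28.5, 45.75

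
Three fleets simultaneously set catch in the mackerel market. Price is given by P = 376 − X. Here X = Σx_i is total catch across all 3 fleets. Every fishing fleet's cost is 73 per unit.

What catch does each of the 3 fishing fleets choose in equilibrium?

75.75

A representative fishing fleet's profit is π_i = x_i(376 − X) − 73x_i, with X = x_i + Σ_{j≠i} x_j.
First-order condition: 303 − 2x_i − Σ_{j≠i} x_j = 0.
In a symmetric equilibrium every fishing fleet chooses the same x, so Σ_{j≠i} x_j = 2x. The condition becomes 303 − 4x = 0, giving x = 303/4 = 75.75.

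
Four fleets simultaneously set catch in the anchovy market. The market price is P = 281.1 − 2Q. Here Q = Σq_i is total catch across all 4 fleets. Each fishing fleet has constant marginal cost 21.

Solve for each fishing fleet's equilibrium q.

26.01

A representative fishing fleet's profit is π_i = q_i(281.1 − 2Q) − 21q_i, with Q = q_i + Σ_{j≠i} q_j.
First-order condition: 260.1 − 4q_i − 2Σ_{j≠i} q_j = 0.
In a symmetric equilibrium every fishing fleet chooses the same q, so Σ_{j≠i} q_j = 3q. The condition becomes 260.1 − 10q = 0, giving q = 260.1/10 = 26.01.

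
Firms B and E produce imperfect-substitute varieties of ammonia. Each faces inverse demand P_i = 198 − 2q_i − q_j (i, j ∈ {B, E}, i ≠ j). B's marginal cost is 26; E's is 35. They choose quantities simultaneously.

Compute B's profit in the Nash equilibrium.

Firm B's profit: π = q_B(198 − 2q_B − q_E) − 26q_B.
∂π/∂q_B = 172 − 4q_B − q_E = 0 ⇒ q_B = 43 − 0.25q_E.
Similarly q_E = 40.75 − 0.25q_B.
Solving the two reaction functions simultaneously: (1 − (−0.25)(−0.25))q_B = 43 − 0.25·40.75, so 0.9375q_B = 32.8125 and q_B = 35.
Then q_E = 40.75 − 0.25·35 = 32.
P_B = 198 − 2·35 − 32 = 96.
Profit = (96 − 26)·35 = 2450.

2450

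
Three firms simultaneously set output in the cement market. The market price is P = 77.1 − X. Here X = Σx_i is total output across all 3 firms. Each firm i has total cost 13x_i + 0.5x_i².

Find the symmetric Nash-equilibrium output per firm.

A representative firm's profit is π_i = x_i(77.1 − X) − 13x_i − 0.5x_i², with X = x_i + Σ_{j≠i} x_j.
First-order condition: 64.1 − 3x_i − Σ_{j≠i} x_j = 0.
In a symmetric equilibrium every firm chooses the same x, so Σ_{j≠i} x_j = 2x. The condition becomes 64.1 − 5x = 0, giving x = 64.1/5 = 12.82.

12.82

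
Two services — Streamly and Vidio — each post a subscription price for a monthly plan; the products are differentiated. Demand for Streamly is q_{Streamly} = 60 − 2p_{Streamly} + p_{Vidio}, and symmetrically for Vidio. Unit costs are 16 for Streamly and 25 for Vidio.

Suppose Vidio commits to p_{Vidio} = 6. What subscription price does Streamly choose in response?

24.5

Streamly's profit: π = (p_{Streamly} − 16)(60 − 2p_{Streamly} + p_{Vidio}).
∂π/∂p_{Streamly} = 92 − 4p_{Streamly} + p_{Vidio} = 0 ⇒ p_{Streamly} = 23 + 0.25p_{Vidio}.
At p_{Vidio} = 6: p_{Streamly} = 23 + 0.25·6 = 24.5.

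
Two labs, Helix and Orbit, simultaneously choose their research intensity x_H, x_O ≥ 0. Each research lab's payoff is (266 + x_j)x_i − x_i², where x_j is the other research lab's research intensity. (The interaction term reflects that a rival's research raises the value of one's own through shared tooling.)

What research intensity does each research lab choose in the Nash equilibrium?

Helix's payoff is (266 + x_O)x_H − x_H².
∂π/∂x_H = 266 + x_O − 2x_H = 0, so x_H = 133 + 0.5x_O.
The game is symmetric, so in equilibrium x_O = x_H: the reaction function gives 0.5x_H = 133, hence x_H = 266.

266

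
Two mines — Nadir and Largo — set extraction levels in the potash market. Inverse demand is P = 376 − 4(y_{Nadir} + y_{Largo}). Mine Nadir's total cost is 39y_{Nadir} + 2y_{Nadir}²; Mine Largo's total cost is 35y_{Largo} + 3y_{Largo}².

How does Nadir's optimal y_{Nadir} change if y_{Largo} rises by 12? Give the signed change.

-4

Mine Nadir's profit: π = y_{Nadir}(376 − 4(y_{Nadir} + y_{Largo})) − 39y_{Nadir} − 2y_{Nadir}².
∂π/∂y_{Nadir} = 337 − 12y_{Nadir} − 4y_{Largo} = 0, so y_{Nadir} = 337/12 − (1/3)y_{Largo}.
The reaction-function slope is −1/3, so a 12-unit rise in y_{Largo} moves y_{Nadir} by −1/3 × 12 = −4. Nadir's best response falls — the actions are strategic substitutes.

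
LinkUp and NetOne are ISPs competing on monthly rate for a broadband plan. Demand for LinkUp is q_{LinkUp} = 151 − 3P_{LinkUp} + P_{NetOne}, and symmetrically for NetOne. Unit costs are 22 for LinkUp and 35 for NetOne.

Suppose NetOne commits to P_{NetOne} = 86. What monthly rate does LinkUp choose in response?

LinkUp's profit: π = (P_{LinkUp} − 22)(151 − 3P_{LinkUp} + P_{NetOne}).
∂π/∂P_{LinkUp} = 217 − 6P_{LinkUp} + P_{NetOne} = 0 ⇒ P_{LinkUp} = 217/6 + (1/6)P_{NetOne}.
At P_{NetOne} = 86: P_{LinkUp} = 217/6 + (1/6)·86 = 50.5.

50.5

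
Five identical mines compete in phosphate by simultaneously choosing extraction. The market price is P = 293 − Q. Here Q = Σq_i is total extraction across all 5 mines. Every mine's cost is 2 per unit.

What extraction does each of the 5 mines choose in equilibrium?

A representative mine's profit is π_i = q_i(293 − Q) − 2q_i, with Q = q_i + Σ_{j≠i} q_j.
First-order condition: 291 − 2q_i − Σ_{j≠i} q_j = 0.
In a symmetric equilibrium every mine chooses the same q, so Σ_{j≠i} q_j = 4q. The condition becomes 291 − 6q = 0, giving q = 291/6 = 48.5.

48.5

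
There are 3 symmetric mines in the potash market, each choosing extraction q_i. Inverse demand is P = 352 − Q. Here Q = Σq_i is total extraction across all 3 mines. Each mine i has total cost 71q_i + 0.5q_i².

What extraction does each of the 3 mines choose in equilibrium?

A representative mine's profit is π_i = q_i(352 − Q) − 71q_i − 0.5q_i², with Q = q_i + Σ_{j≠i} q_j.
First-order condition: 281 − 3q_i − Σ_{j≠i} q_j = 0.
Imposing symmetry (q_j = q for all j) turns Σ_{j≠i} q_j into 2q, so 281 = 5q and q = 56.2.

56.2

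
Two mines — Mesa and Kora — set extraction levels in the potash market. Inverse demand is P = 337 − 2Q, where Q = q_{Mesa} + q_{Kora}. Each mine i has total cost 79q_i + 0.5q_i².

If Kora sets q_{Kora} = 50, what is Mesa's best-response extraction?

Mine Mesa's profit: π = q_{Mesa}(337 − 2(q_{Mesa} + q_{Kora})) − 79q_{Mesa} − 0.5q_{Mesa}².
∂π/∂q_{Mesa} = 258 − 5q_{Mesa} − 2q_{Kora} = 0, so q_{Mesa} = 51.6 − 0.4q_{Kora}.
At q_{Kora} = 50: q_{Mesa} = 51.6 − 0.4·50 = 31.6.

31.6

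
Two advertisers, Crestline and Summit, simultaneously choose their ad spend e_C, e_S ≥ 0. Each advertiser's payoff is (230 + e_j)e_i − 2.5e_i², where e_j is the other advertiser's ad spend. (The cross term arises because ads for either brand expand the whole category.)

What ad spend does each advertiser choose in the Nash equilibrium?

57.5

Crestline's payoff is (230 + e_S)e_C − 2.5e_C².
∂π/∂e_C = 230 + e_S − 5e_C = 0, so e_C = 46 + 0.2e_S.
Setting e_C = e_S in the reaction function: e_C = 46 + 0.2e_C, so e_C = 46 / 0.8 = 57.5.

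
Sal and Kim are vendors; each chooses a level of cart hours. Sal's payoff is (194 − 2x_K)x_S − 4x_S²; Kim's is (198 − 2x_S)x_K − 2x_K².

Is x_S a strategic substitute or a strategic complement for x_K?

strategic substitutes

Expanding Sal's payoff: 194x_S − 2x_Kx_S − 4x_S².
∂π/∂x_S = 194 − 2x_K − 8x_S = 0, so x_S = 24.25 − 0.25x_K.
The best-response slope dx_S/dx_K = −0.25 < 0: the reaction function is downward-sloping, so the choices are strategic substitutes.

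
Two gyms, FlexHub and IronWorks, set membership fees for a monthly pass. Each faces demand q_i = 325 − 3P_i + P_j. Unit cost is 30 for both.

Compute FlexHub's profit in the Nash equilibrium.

FlexHub's profit: π = (P_{FlexHub} − 30)(325 − 3P_{FlexHub} + P_{IronWorks}).
∂π/∂P_{FlexHub} = 415 − 6P_{FlexHub} + P_{IronWorks} = 0 ⇒ P_{FlexHub} = 415/6 + (1/6)P_{IronWorks}.
The game is symmetric, so in equilibrium P_{IronWorks} = P_{FlexHub}: the reaction function gives (5/6)P_{FlexHub} = 415/6, hence P_{FlexHub} = 83.
q_{FlexHub} = 325 − 3·83 + 83 = 159.
Profit = (83 − 30)·159 = 8427.

8427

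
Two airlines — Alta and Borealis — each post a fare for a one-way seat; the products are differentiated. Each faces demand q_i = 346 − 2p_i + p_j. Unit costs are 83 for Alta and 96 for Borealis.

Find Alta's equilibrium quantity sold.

178.8

Alta's profit: π = (p_{Alta} − 83)(346 − 2p_{Alta} + p_{Borealis}).
∂π/∂p_{Alta} = 512 − 4p_{Alta} + p_{Borealis} = 0 ⇒ p_{Alta} = 128 + 0.25p_{Borealis}.
Similarly p_{Borealis} = 134.5 + 0.25p_{Alta}.
Solving the two reaction functions simultaneously: (1 − (0.25)(0.25))p_{Alta} = 128 + 0.25·134.5, so 0.9375p_{Alta} = 161.625 and p_{Alta} = 172.4.
Then p_{Borealis} = 134.5 + 0.25·172.4 = 177.6.
q_{Alta} = 346 − 2·172.4 + 177.6 = 178.8.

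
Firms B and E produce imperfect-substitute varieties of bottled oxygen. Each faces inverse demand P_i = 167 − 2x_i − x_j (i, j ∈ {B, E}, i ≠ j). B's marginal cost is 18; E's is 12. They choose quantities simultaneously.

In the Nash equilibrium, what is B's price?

76.8

Firm B's profit: π = x_B(167 − 2x_B − x_E) − 18x_B.
∂π/∂x_B = 149 − 4x_B − x_E = 0 ⇒ x_B = 37.25 − 0.25x_E.
Similarly x_E = 38.75 − 0.25x_B.
Substituting the second reaction function into the first: x_B = 37.25 − 0.25(38.75 − 0.25x_B), which gives 0.9375x_B = 27.5625 ⇒ x_B = 29.4.
Then x_E = 38.75 − 0.25·29.4 = 31.4.
P_B = 167 − 2·29.4 − 31.4 = 76.8.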